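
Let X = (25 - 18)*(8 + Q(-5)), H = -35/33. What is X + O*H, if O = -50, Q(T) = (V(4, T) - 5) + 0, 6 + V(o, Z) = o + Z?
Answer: 826/33 ≈ 25.030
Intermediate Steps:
V(o, Z) = -6 + Z + o (V(o, Z) = -6 + (o + Z) = -6 + (Z + o) = -6 + Z + o)
Q(T) = -7 + T (Q(T) = ((-6 + T + 4) - 5) + 0 = ((-2 + T) - 5) + 0 = (-7 + T) + 0 = -7 + T)
H = -35/33 (H = -35*1/33 = -35/33 ≈ -1.0606)
X = -28 (X = (25 - 18)*(8 + (-7 - 5)) = 7*(8 - 12) = 7*(-4) = -28)
X + O*H = -28 - 50*(-35/33) = -28 + 1750/33 = 826/33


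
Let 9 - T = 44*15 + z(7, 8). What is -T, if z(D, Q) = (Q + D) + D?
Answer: 673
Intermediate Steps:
z(D, Q) = Q + 2*D (z(D, Q) = (D + Q) + D = Q + 2*D)
T = -673 (T = 9 - (44*15 + (8 + 2*7)) = 9 - (660 + (8 + 14)) = 9 - (660 + 22) = 9 - 1*682 = 9 - 682 = -673)
-T = -1*(-673) = 673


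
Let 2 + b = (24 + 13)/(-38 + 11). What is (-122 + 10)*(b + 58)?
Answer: -165200/27 ≈ -6118.5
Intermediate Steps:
b = -91/27 (b = -2 + (24 + 13)/(-38 + 11) = -2 + 37/(-27) = -2 + 37*(-1/27) = -2 - 37/27 = -91/27 ≈ -3.3704)
(-122 + 10)*(b + 58) = (-122 + 10)*(-91/27 + 58) = -112*1475/27 = -165200/27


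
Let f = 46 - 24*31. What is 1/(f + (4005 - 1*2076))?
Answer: 1/1231 ≈ 0.00081235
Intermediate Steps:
f = -698 (f = 46 - 744 = -698)
1/(f + (4005 - 1*2076)) = 1/(-698 + (4005 - 1*2076)) = 1/(-698 + (4005 - 2076)) = 1/(-698 + 1929) = 1/1231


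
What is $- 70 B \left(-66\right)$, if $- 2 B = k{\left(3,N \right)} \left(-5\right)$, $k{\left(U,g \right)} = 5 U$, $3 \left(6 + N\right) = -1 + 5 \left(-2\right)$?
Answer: $173250$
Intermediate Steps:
$N = - \frac{29}{3}$ ($N = -6 + \frac{-1 + 5 \left(-2\right)}{3} = -6 + \frac{-1 - 10}{3} = -6 + \frac{1}{3} \left(-11\right) = -6 - \frac{11}{3} = - \frac{29}{3} \approx -9.6667$)
$B = \frac{75}{2}$ ($B = - \frac{5 \cdot 3 \left(-5\right)}{2} = - \frac{15 \left(-5\right)}{2} = \left(- \frac{1}{2}\right) \left(-75\right) = \frac{75}{2} \approx 37.5$)
$- 70 B \left(-66\right) = \left(-70\right) \frac{75}{2} \left(-66\right) = \left(-2625\right) \left(-66\right) = 173250$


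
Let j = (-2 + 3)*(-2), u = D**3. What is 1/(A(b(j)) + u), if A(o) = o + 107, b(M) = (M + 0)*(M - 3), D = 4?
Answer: 1/181 ≈ 0.0055249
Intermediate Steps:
u = 64 (u = 4**3 = 64)
j = -2 (j = 1*(-2) = -2)
b(M) = M*(-3 + M)
A(o) = 107 + o
1/(A(b(j)) + u) = 1/((107 - 2*(-3 - 2)) + 64) = 1/((107 - 2*(-5)) + 64) = 1/((107 + 10) + 64) = 1/(117 + 64) = 1/181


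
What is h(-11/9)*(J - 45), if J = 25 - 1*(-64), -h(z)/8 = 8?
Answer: -2816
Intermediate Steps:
h(z) = -64 (h(z) = -8*8 = -64)
J = 89 (J = 25 + 64 = 89)
h(-11/9)*(J - 45) = -64*(89 - 45) = -64*44 = -2816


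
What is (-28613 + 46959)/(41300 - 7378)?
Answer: 9173/16961 ≈ 0.54083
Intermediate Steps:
(-28613 + 46959)/(41300 - 7378) = 18346/33922 = 18346*(1/33922) = 9173/16961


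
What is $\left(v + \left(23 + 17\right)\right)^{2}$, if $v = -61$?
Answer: $441$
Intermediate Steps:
$\left(v + \left(23 + 17\right)\right)^{2} = \left(-61 + \left(23 + 17\right)\right)^{2} = \left(-61 + 40\right)^{2} = \left(-21\right)^{2} = 441$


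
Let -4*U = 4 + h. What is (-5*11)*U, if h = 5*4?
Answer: 330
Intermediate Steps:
h = 20
U = -6 (U = -(4 + 20)/4 = -¼*24 = -6)
(-5*11)*U = -5*11*(-6) = -55*(-6) = 330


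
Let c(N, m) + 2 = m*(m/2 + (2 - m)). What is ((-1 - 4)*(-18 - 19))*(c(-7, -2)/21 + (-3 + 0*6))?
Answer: -13135/21 ≈ -625.48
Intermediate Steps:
c(N, m) = -2 + m*(2 - m/2) (c(N, m) = -2 + m*(m/2 + (2 - m)) = -2 + m*(2 - m/2))
((-1 - 4)*(-18 - 19))*(c(-7, -2)/21 + (-3 + 0*6)) = ((-1 - 4)*(-18 - 19))*((-2 + 2*(-2) - ½*(-2)²)/21 + (-3 + 0*6)) = (-5*(-37))*((-2 - 4 - ½*4)*(1/21) + (-3 + 0)) = 185*((-2 - 4 - 2)*(1/21) - 3) = 185*(-8*1/21 - 3) = 185*(-8/21 - 3) = 185*(-71/21) = -13135/21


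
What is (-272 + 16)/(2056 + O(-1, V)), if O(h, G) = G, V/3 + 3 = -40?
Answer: -256/1927 ≈ -0.13285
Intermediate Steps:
V = -129 (V = -9 + 3*(-40) = -9 - 120 = -129)
(-272 + 16)/(2056 + O(-1, V)) = (-272 + 16)/(2056 - 129) = -256/1927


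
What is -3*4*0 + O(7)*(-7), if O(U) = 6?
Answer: -42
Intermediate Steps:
-3*4*0 + O(7)*(-7) = -3*4*0 + 6*(-7) = -12*0 - 42 = 0 - 42 = -42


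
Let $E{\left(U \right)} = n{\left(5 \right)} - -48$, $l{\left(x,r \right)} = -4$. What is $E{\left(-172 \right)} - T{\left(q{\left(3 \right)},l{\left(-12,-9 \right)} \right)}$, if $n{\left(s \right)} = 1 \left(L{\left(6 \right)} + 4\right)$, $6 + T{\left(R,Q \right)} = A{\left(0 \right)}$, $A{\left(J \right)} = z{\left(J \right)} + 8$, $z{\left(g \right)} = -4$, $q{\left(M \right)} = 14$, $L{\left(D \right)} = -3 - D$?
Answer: $45$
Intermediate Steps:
$A{\left(J \right)} = 4$ ($A{\left(J \right)} = -4 + 8 = 4$)
$T{\left(R,Q \right)} = -2$ ($T{\left(R,Q \right)} = -6 + 4 = -2$)
$n{\left(s \right)} = -5$ ($n{\left(s \right)} = 1 \left(\left(-3 - 6\right) + 4\right) = 1 \left(-9 + 4\right) = 1 \left(-5\right) = -5$)
$E{\left(U \right)} = 43$ ($E{\left(U \right)} = -5 - -48 = -5 + 48 = 43$)
$E{\left(-172 \right)} - T{\left(q{\left(3 \right)},l{\left(-12,-9 \right)} \right)} = 43 - -2 = 43 + 2 = 45$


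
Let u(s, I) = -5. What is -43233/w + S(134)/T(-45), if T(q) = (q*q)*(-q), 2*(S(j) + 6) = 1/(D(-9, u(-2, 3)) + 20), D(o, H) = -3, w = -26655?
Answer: 8929415419/5505590250 ≈ 1.6219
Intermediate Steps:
S(j) = -203/34 (S(j) = -6 + 1/(2*(-3 + 20)) = -6 + (½)/17 = -6 + (½)*(1/17) = -6 + 1/34 = -203/34)
T(q) = -q³ (T(q) = q²*(-q) = -q³)
-43233/w + S(134)/T(-45) = -43233/(-26655) - 203/(34*((-1*(-45)³))) = -43233*(-1/26655) - 203/(34*((-1*(-91125)))) = 14411/8885 - 203/34/91125 = 14411/8885 - 203/34*1/91125 = 14411/8885 - 203/3098250 = 8929415419/5505590250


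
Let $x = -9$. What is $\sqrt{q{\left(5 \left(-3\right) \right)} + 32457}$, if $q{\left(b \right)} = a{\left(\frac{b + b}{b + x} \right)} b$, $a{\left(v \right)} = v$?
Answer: $\frac{3 \sqrt{14417}}{2} \approx 180.11$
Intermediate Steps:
$q{\left(b \right)} = \frac{2 b^{2}}{-9 + b}$ ($q{\left(b \right)} = \frac{b + b}{b - 9} b = \frac{2 b}{-9 + b} b = \frac{2 b^{2}}{-9 + b}$)
$\sqrt{q{\left(5 \left(-3\right) \right)} + 32457} = \sqrt{\frac{2 \left(5 \left(-3\right)\right)^{2}}{-9 + 5 \left(-3\right)} + 32457} = \sqrt{\frac{2 \left(-15\right)^{2}}{-9 - 15} + 32457} = \sqrt{2 \cdot 225 \frac{1}{-24} + 32457} = \sqrt{2 \cdot 225 \left(- \frac{1}{24}\right) + 32457} = \sqrt{- \frac{75}{4} + 32457} = \sqrt{\frac{129753}{4}} = \frac{3 \sqrt{14417}}{2}$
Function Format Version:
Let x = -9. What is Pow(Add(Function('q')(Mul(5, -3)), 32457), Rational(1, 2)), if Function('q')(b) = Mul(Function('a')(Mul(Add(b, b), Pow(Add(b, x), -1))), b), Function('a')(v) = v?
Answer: Mul(Rational(3, 2), Pow(14417, Rational(1, 2))) ≈ 180.11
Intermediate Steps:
Function('q')(b) = Mul(2, Pow(b, 2), Pow(Add(-9, b), -1)) (Function('q')(b) = Mul(Mul(Add(b, b), Pow(Add(b, -9), -1)), b) = Mul(Mul(Mul(2, b), Pow(Add(-9, b), -1)), b) = Mul(Mul(2, b, Pow(Add(-9, b), -1)), b) = Mul(2, Pow(b, 2), Pow(Add(-9, b), -1)))
Pow(Add(Function('q')(Mul(5, -3)), 32457), Rational(1, 2)) = Pow(Add(Mul(2, Pow(Mul(5, -3), 2), Pow(Add(-9, Mul(5, -3)), -1)), 32457), Rational(1, 2)) = Pow(Add(Mul(2, Pow(-15, 2), Pow(Add(-9, -15), -1)), 32457), Rational(1, 2)) = Pow(Add(Mul(2, 225, Pow(-24, -1)), 32457), Rational(1, 2)) = Pow(Add(Mul(2, 225, Rational(-1, 24)), 32457), Rational(1, 2)) = Pow(Add(Rational(-75, 4), 32457), Rational(1, 2)) = Pow(Rational(129753, 4), Rational(1, 2)) = Mul(Rational(3, 2), Pow(14417, Rational(1, 2)))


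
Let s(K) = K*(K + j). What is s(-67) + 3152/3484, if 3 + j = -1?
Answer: 4144135/871 ≈ 4757.9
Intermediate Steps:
j = -4 (j = -3 - 1 = -4)
s(K) = K*(-4 + K) (s(K) = K*(K - 4) = K*(-4 + K))
s(-67) + 3152/3484 = -67*(-4 - 67) + 3152/3484 = -67*(-71) + 3152*(1/3484) = 4757 + 788/871 = 4144135/871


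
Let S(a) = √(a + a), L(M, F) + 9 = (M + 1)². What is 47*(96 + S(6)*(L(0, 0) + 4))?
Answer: 4512 - 376*√3 ≈ 3860.8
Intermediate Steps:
L(M, F) = -9 + (1 + M)² (L(M, F) = -9 + (M + 1)² = -9 + (1 + M)²)
S(a) = √2*√a (S(a) = √(2*a) = √2*√a)
47*(96 + S(6)*(L(0, 0) + 4)) = 47*(96 + (√2*√6)*((-9 + (1 + 0)²) + 4)) = 47*(96 + (2*√3)*((-9 + 1²) + 4)) = 47*(96 + (2*√3)*((-9 + 1) + 4)) = 47*(96 + (2*√3)*(-8 + 4)) = 47*(96 + (2*√3)*(-4)) = 47*(96 - 8*√3) = 4512 - 376*√3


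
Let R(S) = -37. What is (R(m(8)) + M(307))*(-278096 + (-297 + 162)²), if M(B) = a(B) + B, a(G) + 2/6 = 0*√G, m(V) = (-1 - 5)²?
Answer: -210235639/3 ≈ -7.0079e+7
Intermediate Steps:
m(V) = 36 (m(V) = (-6)² = 36)
a(G) = -⅓ (a(G) = -⅓ + 0*√G = -⅓ + 0 = -⅓)
M(B) = -⅓ + B
(R(m(8)) + M(307))*(-278096 + (-297 + 162)²) = (-37 + (-⅓ + 307))*(-278096 + (-297 + 162)²) = (-37 + 920/3)*(-278096 + (-135)²) = 809*(-278096 + 18225)/3 = (809/3)*(-259871) = -210235639/3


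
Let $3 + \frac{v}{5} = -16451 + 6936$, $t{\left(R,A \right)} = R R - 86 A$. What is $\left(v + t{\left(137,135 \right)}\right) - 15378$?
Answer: $-55809$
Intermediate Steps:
$t{\left(R,A \right)} = R^{2} - 86 A$
$v = -47590$ ($v = -15 + 5 \left(-16451 + 6936\right) = -15 + 5 \left(-9515\right) = -15 - 47575 = -47590$)
$\left(v + t{\left(137,135 \right)}\right) - 15378 = \left(-47590 + \left(137^{2} - 11610\right)\right) - 15378 = \left(-47590 + \left(18769 - 11610\right)\right) - 15378 = \left(-47590 + 7159\right) - 15378 = -40431 - 15378 = -55809$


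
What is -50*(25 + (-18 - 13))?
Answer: 300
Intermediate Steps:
-50*(25 + (-18 - 13)) = -50*(25 - 31) = -50*(-6) = 300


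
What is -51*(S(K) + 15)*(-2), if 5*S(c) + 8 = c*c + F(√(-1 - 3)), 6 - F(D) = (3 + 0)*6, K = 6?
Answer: 9282/5 ≈ 1856.4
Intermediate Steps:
F(D) = -12 (F(D) = 6 - (3 + 0)*6 = 6 - 3*6 = 6 - 1*18 = 6 - 18 = -12)
S(c) = -4 + c²/5 (S(c) = -8/5 + (c*c - 12)/5 = -8/5 + (c² - 12)/5 = -8/5 + (-12 + c²)/5 = -8/5 + (-12/5 + c²/5) = -4 + c²/5)
-51*(S(K) + 15)*(-2) = -51*((-4 + (⅕)*6²) + 15)*(-2) = -51*((-4 + (⅕)*36) + 15)*(-2) = -51*((-4 + 36/5) + 15)*(-2) = -51*(16/5 + 15)*(-2) = -4641*(-2)/5 = -51*(-182/5) = 9282/5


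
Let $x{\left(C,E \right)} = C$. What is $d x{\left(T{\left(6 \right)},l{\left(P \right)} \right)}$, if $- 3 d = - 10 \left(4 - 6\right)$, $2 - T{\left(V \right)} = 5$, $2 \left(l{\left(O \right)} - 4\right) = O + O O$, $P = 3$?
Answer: $20$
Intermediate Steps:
$l{\left(O \right)} = 4 + \frac{O}{2} + \frac{O^{2}}{2}$ ($l{\left(O \right)} = 4 + \frac{O + O O}{2} = 4 + \frac{O + O^{2}}{2} = 4 + \left(\frac{O}{2} + \frac{O^{2}}{2}\right) = 4 + \frac{O}{2} + \frac{O^{2}}{2}$)
$T{\left(V \right)} = -3$ ($T{\left(V \right)} = 2 - 5 = -3$)
$d = - \frac{20}{3}$ ($d = - \frac{\left(-10\right) \left(4 - 6\right)}{3} = - \frac{\left(-10\right) \left(-2\right)}{3} = \left(- \frac{1}{3}\right) 20 = - \frac{20}{3} \approx -6.6667$)
$d x{\left(T{\left(6 \right)},l{\left(P \right)} \right)} = \left(- \frac{20}{3}\right) \left(-3\right) = 20$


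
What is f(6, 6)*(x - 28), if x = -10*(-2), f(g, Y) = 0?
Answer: 0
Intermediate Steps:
x = 20
f(6, 6)*(x - 28) = 0*(20 - 28) = 0*(-8) = 0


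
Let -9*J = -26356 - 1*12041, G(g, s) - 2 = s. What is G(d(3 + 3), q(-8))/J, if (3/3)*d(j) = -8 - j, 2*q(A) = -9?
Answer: -15/25598 ≈ -0.00058598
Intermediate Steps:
q(A) = -9/2 (q(A) = (½)*(-9) = -9/2)
d(j) = -8 - j
G(g, s) = 2 + s
J = 12799/3 (J = -(-26356 - 1*12041)/9 = -(-26356 - 12041)/9 = -⅑*(-38397) = 12799/3 ≈ 4266.3)
G(d(3 + 3), q(-8))/J = (2 - 9/2)/(12799/3) = -5/2*3/12799 = -15/25598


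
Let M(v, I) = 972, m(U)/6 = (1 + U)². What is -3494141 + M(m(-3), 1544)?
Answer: -3493169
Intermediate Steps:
m(U) = 6*(1 + U)²
-3494141 + M(m(-3), 1544) = -3494141 + 972 = -3493169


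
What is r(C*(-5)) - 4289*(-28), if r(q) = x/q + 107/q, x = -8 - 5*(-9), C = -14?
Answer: 4203292/35 ≈ 1.2009e+5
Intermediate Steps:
x = 37 (x = -8 + 45 = 37)
r(q) = 144/q (r(q) = 37/q + 107/q = 144/q)
r(C*(-5)) - 4289*(-28) = 144/((-14*(-5))) - 4289*(-28) = 144/70 + 120092 = 144*(1/70) + 120092 = 72/35 + 120092 = 4203292/35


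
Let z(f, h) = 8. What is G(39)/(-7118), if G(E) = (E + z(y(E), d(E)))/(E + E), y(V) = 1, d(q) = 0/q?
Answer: -47/555204 ≈ -8.4654e-5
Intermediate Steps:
d(q) = 0
G(E) = (8 + E)/(2*E) (G(E) = (E + 8)/(E + E) = (8 + E)/((2*E)) = (8 + E)*(1/(2*E)) = (8 + E)/(2*E))
G(39)/(-7118) = ((½)*(8 + 39)/39)/(-7118) = ((½)*(1/39)*47)*(-1/7118) = (47/78)*(-1/7118) = -47/555204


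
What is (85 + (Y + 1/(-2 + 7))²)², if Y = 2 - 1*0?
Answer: 5044516/625 ≈ 8071.2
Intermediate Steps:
Y = 2 (Y = 2 + 0 = 2)
(85 + (Y + 1/(-2 + 7))²)² = (85 + (2 + 1/(-2 + 7))²)² = (85 + (2 + 1/5)²)² = (85 + (2 + ⅕)²)² = (85 + (11/5)²)² = (85 + 121/25)² = (2246/25)² = 5044516/625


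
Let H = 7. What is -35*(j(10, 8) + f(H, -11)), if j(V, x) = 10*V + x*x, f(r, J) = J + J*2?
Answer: -4585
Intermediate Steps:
f(r, J) = 3*J (f(r, J) = J + 2*J = 3*J)
j(V, x) = x**2 + 10*V (j(V, x) = 10*V + x**2 = x**2 + 10*V)
-35*(j(10, 8) + f(H, -11)) = -35*((8**2 + 10*10) + 3*(-11)) = -35*((64 + 100) - 33) = -35*(164 - 33) = -35*131 = -4585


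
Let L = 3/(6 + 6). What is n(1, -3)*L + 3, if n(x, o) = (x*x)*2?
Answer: 7/2 ≈ 3.5000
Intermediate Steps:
n(x, o) = 2*x² (n(x, o) = x²*2 = 2*x²)
L = ¼ (L = 3/12 = (1/12)*3 = ¼ ≈ 0.25000)
n(1, -3)*L + 3 = (2*1²)*(¼) + 3 = (2*1)*(¼) + 3 = 2*(¼) + 3 = ½ + 3 = 7/2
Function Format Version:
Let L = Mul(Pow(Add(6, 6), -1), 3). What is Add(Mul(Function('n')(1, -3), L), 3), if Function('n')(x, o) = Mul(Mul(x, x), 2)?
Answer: Rational(7, 2) ≈ 3.5000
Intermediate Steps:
Function('n')(x, o) = Mul(2, Pow(x, 2)) (Function('n')(x, o) = Mul(Pow(x, 2), 2) = Mul(2, Pow(x, 2)))
L = Rational(1, 4) (L = Mul(Pow(12, -1), 3) = Mul(Rational(1, 12), 3) = Rational(1, 4) ≈ 0.25000)
Add(Mul(Function('n')(1, -3), L), 3) = Add(Mul(Mul(2, Pow(1, 2)), Rational(1, 4)), 3) = Add(Mul(Mul(2, 1), Rational(1, 4)), 3) = Add(Mul(2, Rational(1, 4)), 3) = Add(Rational(1, 2), 3) = Rational(7, 2)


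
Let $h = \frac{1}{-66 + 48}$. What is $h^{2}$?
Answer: $\frac{1}{324} \approx 0.0030864$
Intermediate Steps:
$h = - \frac{1}{18}$ ($h = \frac{1}{-18} = - \frac{1}{18} \approx -0.055556$)
$h^{2} = \left(- \frac{1}{18}\right)^{2} = \frac{1}{324}$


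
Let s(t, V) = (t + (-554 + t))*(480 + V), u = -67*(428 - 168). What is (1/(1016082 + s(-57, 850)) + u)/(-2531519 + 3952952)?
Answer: -2223523639/181434550986 ≈ -0.012255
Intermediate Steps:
u = -17420 (u = -67*260 = -17420)
s(t, V) = (-554 + 2*t)*(480 + V)
(1/(1016082 + s(-57, 850)) + u)/(-2531519 + 3952952) = (1/(1016082 + (-265920 - 554*850 + 960*(-57) + 2*850*(-57))) - 17420)/(-2531519 + 3952952) = (1/(1016082 + (-265920 - 470900 - 54720 - 96900)) - 17420)/1421433 = (1/(1016082 - 888440) - 17420)*(1/1421433) = (1/127642 - 17420)*(1/1421433) = -2223523639/127642*1/1421433 = -2223523639/181434550986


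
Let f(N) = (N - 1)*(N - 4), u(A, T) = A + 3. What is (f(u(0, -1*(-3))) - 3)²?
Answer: 25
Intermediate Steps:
u(A, T) = 3 + A
f(N) = (-1 + N)*(-4 + N)
(f(u(0, -1*(-3))) - 3)² = ((4 + (3 + 0)² - 5*(3 + 0)) - 3)² = ((4 + 3² - 5*3) - 3)² = ((4 + 9 - 15) - 3)² = (-2 - 3)² = (-5)² = 25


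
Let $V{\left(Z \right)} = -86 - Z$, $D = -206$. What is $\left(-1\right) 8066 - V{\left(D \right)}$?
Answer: $-8186$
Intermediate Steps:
$\left(-1\right) 8066 - V{\left(D \right)} = \left(-1\right) 8066 - \left(-86 - -206\right) = -8066 - \left(-86 + 206\right) = -8066 - 120 = -8186$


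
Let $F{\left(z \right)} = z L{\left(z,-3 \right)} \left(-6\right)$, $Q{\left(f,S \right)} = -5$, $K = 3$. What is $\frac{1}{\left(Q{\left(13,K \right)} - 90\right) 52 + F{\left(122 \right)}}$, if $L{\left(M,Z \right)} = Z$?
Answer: $- \frac{1}{2744} \approx -0.00036443$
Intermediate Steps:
$F{\left(z \right)} = 18 z$ ($F{\left(z \right)} = z \left(-3\right) \left(-6\right) = - 3 z \left(-6\right) = 18 z$)
$\frac{1}{\left(Q{\left(13,K \right)} - 90\right) 52 + F{\left(122 \right)}} = \frac{1}{\left(-5 - 90\right) 52 + 18 \cdot 122} = \frac{1}{\left(-95\right) 52 + 2196} = \frac{1}{-4940 + 2196} = \frac{1}{-2744} = - \frac{1}{2744}$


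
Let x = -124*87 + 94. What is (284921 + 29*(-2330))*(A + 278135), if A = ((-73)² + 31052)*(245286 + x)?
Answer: 1855084196439137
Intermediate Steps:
x = -10694 (x = -10788 + 94 = -10694)
A = 8534691552 (A = ((-73)² + 31052)*(245286 - 10694) = (5329 + 31052)*234592 = 36381*234592 = 8534691552)
(284921 + 29*(-2330))*(A + 278135) = (284921 + 29*(-2330))*(8534691552 + 278135) = (284921 - 67570)*8534969687 = 217351*8534969687 = 1855084196439137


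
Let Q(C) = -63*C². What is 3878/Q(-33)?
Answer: -554/9801 ≈ -0.056525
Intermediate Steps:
3878/Q(-33) = 3878/((-63*(-33)²)) = 3878/((-63*1089)) = 3878/(-68607) = 3878*(-1/68607) = -554/9801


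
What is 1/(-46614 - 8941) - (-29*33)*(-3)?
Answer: -159498406/55555 ≈ -2871.0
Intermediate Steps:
1/(-46614 - 8941) - (-29*33)*(-3) = 1/(-55555) - (-957)*(-3) = -1/55555 - 1*2871 = -1/55555 - 2871 = -159498406/55555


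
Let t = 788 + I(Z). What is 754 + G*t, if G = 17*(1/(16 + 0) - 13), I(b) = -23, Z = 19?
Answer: -2679971/16 ≈ -1.6750e+5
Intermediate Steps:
G = -3519/16 (G = 17*(1/16 - 13) = 17*(-207/16) = -3519/16 ≈ -219.94)
t = 765 (t = 788 - 23 = 765)
754 + G*t = 754 - 3519/16*765 = 754 - 2692035/16 = -2679971/16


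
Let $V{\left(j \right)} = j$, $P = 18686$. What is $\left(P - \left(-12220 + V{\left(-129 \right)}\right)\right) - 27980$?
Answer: $3055$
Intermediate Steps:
$\left(P - \left(-12220 + V{\left(-129 \right)}\right)\right) - 27980 = \left(18686 + \left(12220 - -129\right)\right) - 27980 = \left(18686 + \left(12220 + 129\right)\right) - 27980 = \left(18686 + 12349\right) - 27980 = 31035 - 27980 = 3055$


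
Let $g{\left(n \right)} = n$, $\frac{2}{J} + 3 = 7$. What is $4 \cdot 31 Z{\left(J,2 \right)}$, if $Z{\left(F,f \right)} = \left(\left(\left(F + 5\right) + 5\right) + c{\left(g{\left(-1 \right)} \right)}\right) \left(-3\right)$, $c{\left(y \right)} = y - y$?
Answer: $-3906$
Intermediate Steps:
$J = \frac{1}{2}$ ($J = \frac{2}{-3 + 7} = \frac{2}{4} = 2 \cdot \frac{1}{4} = \frac{1}{2} \approx 0.5$)
$c{\left(y \right)} = 0$
$Z{\left(F,f \right)} = -30 - 3 F$ ($Z{\left(F,f \right)} = \left(\left(\left(F + 5\right) + 5\right) + 0\right) \left(-3\right) = \left(\left(\left(5 + F\right) + 5\right) + 0\right) \left(-3\right) = \left(\left(10 + F\right) + 0\right) \left(-3\right) = \left(10 + F\right) \left(-3\right) = -30 - 3 F$)
$4 \cdot 31 Z{\left(J,2 \right)} = 4 \cdot 31 \left(-30 - \frac{3}{2}\right) = 124 \left(-30 - \frac{3}{2}\right) = 124 \left(- \frac{63}{2}\right) = -3906$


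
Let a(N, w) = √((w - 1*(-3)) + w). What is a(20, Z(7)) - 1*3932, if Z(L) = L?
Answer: -3932 + √17 ≈ -3927.9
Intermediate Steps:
a(N, w) = √(3 + 2*w) (a(N, w) = √((w + 3) + w) = √((3 + w) + w) = √(3 + 2*w))
a(20, Z(7)) - 1*3932 = √(3 + 2*7) - 1*3932 = √(3 + 14) - 3932 = √17 - 3932 = -3932 + √17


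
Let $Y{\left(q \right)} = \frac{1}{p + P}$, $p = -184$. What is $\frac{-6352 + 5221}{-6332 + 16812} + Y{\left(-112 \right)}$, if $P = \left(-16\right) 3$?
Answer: $- \frac{34109}{303920} \approx -0.11223$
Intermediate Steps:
$P = -48$
$Y{\left(q \right)} = - \frac{1}{232}$ ($Y{\left(q \right)} = \frac{1}{-184 - 48} = \frac{1}{-232} = - \frac{1}{232}$)
$\frac{-6352 + 5221}{-6332 + 16812} + Y{\left(-112 \right)} = \frac{-6352 + 5221}{-6332 + 16812} - \frac{1}{232} = - \frac{1131}{10480} - \frac{1}{232} = - \frac{34109}{303920}$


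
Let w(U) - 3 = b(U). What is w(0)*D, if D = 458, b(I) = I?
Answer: 1374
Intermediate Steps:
w(U) = 3 + U
w(0)*D = (3 + 0)*458 = 3*458 = 1374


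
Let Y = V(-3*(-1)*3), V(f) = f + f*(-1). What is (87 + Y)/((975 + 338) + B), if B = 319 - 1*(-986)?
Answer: 87/2618 ≈ 0.033231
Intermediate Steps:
B = 1305 (B = 319 + 986 = 1305)
V(f) = 0 (V(f) = f - f = 0)
Y = 0
(87 + Y)/((975 + 338) + B) = (87 + 0)/((975 + 338) + 1305) = 87/(1313 + 1305) = 87/2618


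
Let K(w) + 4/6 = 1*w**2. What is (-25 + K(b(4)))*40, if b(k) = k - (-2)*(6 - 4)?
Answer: 4600/3 ≈ 1533.3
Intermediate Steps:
b(k) = 4 + k (b(k) = k - (-2)*2 = k - 1*(-4) = k + 4 = 4 + k)
K(w) = -2/3 + w**2 (K(w) = -2/3 + 1*w**2 = -2/3 + w**2)
(-25 + K(b(4)))*40 = (-25 + (-2/3 + (4 + 4)**2))*40 = (-25 + (-2/3 + 8**2))*40 = (-25 + (-2/3 + 64))*40 = (-25 + 190/3)*40 = (115/3)*40 = 4600/3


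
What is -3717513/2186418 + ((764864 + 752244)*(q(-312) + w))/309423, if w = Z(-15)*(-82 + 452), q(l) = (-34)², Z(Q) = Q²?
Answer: 93325424297721155/225509338938 ≈ 4.1384e+5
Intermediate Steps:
q(l) = 1156
w = 83250 (w = (-15)²*(-82 + 452) = 225*370 = 83250)
-3717513/2186418 + ((764864 + 752244)*(q(-312) + w))/309423 = -3717513/2186418 + ((764864 + 752244)*(1156 + 83250))/309423 = -3717513*1/2186418 + (1517108*84406)*(1/309423) = -1239171/728806 + 128053017848*(1/309423) = -1239171/728806 + 128053017848/309423 = 93325424297721155/225509338938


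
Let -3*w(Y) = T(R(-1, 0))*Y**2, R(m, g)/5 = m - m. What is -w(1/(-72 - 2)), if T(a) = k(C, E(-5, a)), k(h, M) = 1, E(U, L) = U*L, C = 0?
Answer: 1/16428 ≈ 6.0872e-5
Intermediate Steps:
E(U, L) = L*U
R(m, g) = 0 (R(m, g) = 5*(m - m) = 5*0 = 0)
T(a) = 1
w(Y) = -Y**2/3
-w(1/(-72 - 2)) = -(-1)*(1/(-72 - 2))**2/3 = -(-1)*(1/(-74))**2/3 = -(-1)*(-1/74)**2/3 = -(-1)/(3*5476) = -1*(-1/16428) = 1/16428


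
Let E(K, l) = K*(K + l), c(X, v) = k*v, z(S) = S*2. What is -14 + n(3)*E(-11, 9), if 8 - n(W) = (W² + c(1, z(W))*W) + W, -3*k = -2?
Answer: -366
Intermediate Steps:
k = ⅔ (k = -⅓*(-2) = ⅔ ≈ 0.66667)
z(S) = 2*S
c(X, v) = 2*v/3
n(W) = 8 - W - 7*W²/3 (n(W) = 8 - ((W² + (2*(2*W)/3)*W) + W) = 8 - ((W² + (4*W/3)*W) + W) = 8 - ((W² + 4*W²/3) + W) = 8 - (7*W²/3 + W) = 8 - (W + 7*W²/3) = 8 + (-W - 7*W²/3) = 8 - W - 7*W²/3)
-14 + n(3)*E(-11, 9) = -14 + (8 - 1*3 - 7/3*3²)*(-11*(-11 + 9)) = -14 + (8 - 3 - 7/3*9)*(-11*(-2)) = -14 + (8 - 3 - 21)*22 = -14 - 16*22 = -14 - 352 = -366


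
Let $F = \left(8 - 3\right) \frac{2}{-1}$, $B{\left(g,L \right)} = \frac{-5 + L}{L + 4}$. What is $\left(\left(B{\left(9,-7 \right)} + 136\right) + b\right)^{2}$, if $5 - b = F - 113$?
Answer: $71824$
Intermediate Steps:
$B{\left(g,L \right)} = \frac{-5 + L}{4 + L}$
$F = -10$ ($F = 5 \cdot 2 \left(-1\right) = 5 \left(-2\right) = -10$)
$b = 128$ ($b = 5 - \left(-10 - 113\right) = 5 - -123 = 5 + 123 = 128$)
$\left(\left(B{\left(9,-7 \right)} + 136\right) + b\right)^{2} = \left(\left(\frac{-5 - 7}{4 - 7} + 136\right) + 128\right)^{2} = \left(\left(\frac{1}{-3} \left(-12\right) + 136\right) + 128\right)^{2} = \left(\left(\left(- \frac{1}{3}\right) \left(-12\right) + 136\right) + 128\right)^{2} = \left(\left(4 + 136\right) + 128\right)^{2} = \left(140 + 128\right)^{2} = 268^{2} = 71824$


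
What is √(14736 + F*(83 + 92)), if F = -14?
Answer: √12286 ≈ 110.84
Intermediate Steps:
√(14736 + F*(83 + 92)) = √(14736 - 14*(83 + 92)) = √(14736 - 14*175) = √(14736 - 2450) = √12286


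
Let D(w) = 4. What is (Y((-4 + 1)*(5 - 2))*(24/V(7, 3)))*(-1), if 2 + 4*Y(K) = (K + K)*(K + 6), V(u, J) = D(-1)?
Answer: -78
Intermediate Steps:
V(u, J) = 4
Y(K) = -½ + K*(6 + K)/2 (Y(K) = -½ + ((K + K)*(K + 6))/4 = -½ + ((2*K)*(6 + K))/4 = -½ + (2*K*(6 + K))/4 = -½ + K*(6 + K)/2)
(Y((-4 + 1)*(5 - 2))*(24/V(7, 3)))*(-1) = ((-½ + ((-4 + 1)*(5 - 2))²/2 + 3*((-4 + 1)*(5 - 2)))*(24/4))*(-1) = ((-½ + (-3*3)²/2 + 3*(-3*3))*(24*(¼)))*(-1) = ((-½ + (½)*(-9)² + 3*(-9))*6)*(-1) = ((-½ + (½)*81 - 27)*6)*(-1) = ((-½ + 81/2 - 27)*6)*(-1) = (13*6)*(-1) = 78*(-1) = -78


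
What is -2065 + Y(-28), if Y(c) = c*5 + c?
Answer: -2233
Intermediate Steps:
Y(c) = 6*c (Y(c) = 5*c + c = 6*c)
-2065 + Y(-28) = -2065 + 6*(-28) = -2065 - 168 = -2233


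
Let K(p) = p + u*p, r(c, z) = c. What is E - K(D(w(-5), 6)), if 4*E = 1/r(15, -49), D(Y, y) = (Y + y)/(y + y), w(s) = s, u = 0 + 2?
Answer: -7/30 ≈ -0.23333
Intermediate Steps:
u = 2
D(Y, y) = (Y + y)/(2*y) (D(Y, y) = (Y + y)/((2*y)) = (Y + y)*(1/(2*y)) = (Y + y)/(2*y))
E = 1/60 (E = (¼)/15 = (¼)*(1/15) = 1/60 ≈ 0.016667)
K(p) = 3*p (K(p) = p + 2*p = 3*p)
E - K(D(w(-5), 6)) = 1/60 - 3*(½)*(-5 + 6)/6 = 1/60 - 3*(½)*(⅙)*1 = 1/60 - 3/12 = 1/60 - 1*¼ = 1/60 - ¼ = -7/30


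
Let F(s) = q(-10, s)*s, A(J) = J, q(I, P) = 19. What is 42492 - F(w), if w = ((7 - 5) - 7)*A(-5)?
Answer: 42017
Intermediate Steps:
w = 25 (w = ((7 - 5) - 7)*(-5) = (2 - 7)*(-5) = -5*(-5) = 25)
F(s) = 19*s
42492 - F(w) = 42492 - 19*25 = 42492 - 1*475 = 42492 - 475 = 42017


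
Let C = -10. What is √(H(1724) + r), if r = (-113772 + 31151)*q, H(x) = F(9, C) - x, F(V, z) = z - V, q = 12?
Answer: 3*I*√110355 ≈ 996.59*I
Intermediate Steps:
H(x) = -19 - x (H(x) = (-10 - 1*9) - x = (-10 - 9) - x = -19 - x)
r = -991452 (r = (-113772 + 31151)*12 = -82621*12 = -991452)
√(H(1724) + r) = √((-19 - 1*1724) - 991452) = √((-19 - 1724) - 991452) = √(-1743 - 991452) = √(-993195) = 3*I*√110355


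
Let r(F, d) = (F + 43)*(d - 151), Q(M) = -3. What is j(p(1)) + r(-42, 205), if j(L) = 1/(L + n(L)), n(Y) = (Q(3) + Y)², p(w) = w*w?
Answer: 271/5 ≈ 54.200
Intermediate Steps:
p(w) = w²
r(F, d) = (-151 + d)*(43 + F) (r(F, d) = (43 + F)*(-151 + d) = (-151 + d)*(43 + F))
n(Y) = (-3 + Y)²
j(L) = 1/(L + (-3 + L)²)
j(p(1)) + r(-42, 205) = 1/(1² + (-3 + 1²)²) + (-6493 - 151*(-42) + 43*205 - 42*205) = 1/(1 + (-3 + 1)²) + (-6493 + 6342 + 8815 - 8610) = 1/(1 + (-2)²) + 54 = 1/(1 + 4) + 54 = 1/5 + 54 = ⅕ + 54 = 271/5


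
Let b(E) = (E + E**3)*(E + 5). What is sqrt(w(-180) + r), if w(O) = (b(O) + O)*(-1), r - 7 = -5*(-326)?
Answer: I*sqrt(1020629683) ≈ 31947.0*I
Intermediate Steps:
r = 1637 (r = 7 - 5*(-326) = 7 + 1630 = 1637)
b(E) = (5 + E)*(E + E**3) (b(E) = (E + E**3)*(5 + E) = (5 + E)*(E + E**3))
w(O) = -O - O*(5 + O + O**3 + 5*O**2) (w(O) = (O*(5 + O + O**3 + 5*O**2) + O)*(-1) = (O + O*(5 + O + O**3 + 5*O**2))*(-1) = -O - O*(5 + O + O**3 + 5*O**2))
sqrt(w(-180) + r) = sqrt(-180*(-6 - 1*(-180) - 1*(-180)**3 - 5*(-180)**2) + 1637) = sqrt(-180*(-6 + 180 - 1*(-5832000) - 5*32400) + 1637) = sqrt(-180*(-6 + 180 + 5832000 - 162000) + 1637) = sqrt(-180*5670174 + 1637) = sqrt(-1020631320 + 1637) = sqrt(-1020629683) = I*sqrt(1020629683)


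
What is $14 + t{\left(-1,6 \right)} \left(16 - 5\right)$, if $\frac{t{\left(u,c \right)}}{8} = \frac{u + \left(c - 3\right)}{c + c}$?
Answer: $\frac{86}{3} \approx 28.667$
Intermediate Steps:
$t{\left(u,c \right)} = \frac{4 \left(-3 + c + u\right)}{c}$ ($t{\left(u,c \right)} = 8 \frac{u + \left(c - 3\right)}{c + c} = 8 \frac{u + \left(-3 + c\right)}{2 c} = 8 \left(-3 + c + u\right) \frac{1}{2 c} = 8 \frac{-3 + c + u}{2 c} = \frac{4 \left(-3 + c + u\right)}{c}$)
$14 + t{\left(-1,6 \right)} \left(16 - 5\right) = 14 + \frac{4 \left(-3 + 6 - 1\right)}{6} \left(16 - 5\right) = 14 + 4 \cdot \frac{1}{6} \cdot 2 \left(16 - 5\right) = 14 + \frac{4}{3} \cdot 11 = 14 + \frac{44}{3} = \frac{86}{3}$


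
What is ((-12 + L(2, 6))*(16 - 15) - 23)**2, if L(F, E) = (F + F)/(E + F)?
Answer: 4761/4 ≈ 1190.3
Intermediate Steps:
L(F, E) = 2*F/(E + F) (L(F, E) = (2*F)/(E + F) = 2*F/(E + F))
((-12 + L(2, 6))*(16 - 15) - 23)**2 = ((-12 + 2*2/(6 + 2))*(16 - 15) - 23)**2 = ((-12 + 2*2/8)*1 - 23)**2 = ((-12 + 2*2*(1/8))*1 - 23)**2 = ((-12 + 1/2)*1 - 23)**2 = (-23/2*1 - 23)**2 = (-23/2 - 23)**2 = (-69/2)**2 = 4761/4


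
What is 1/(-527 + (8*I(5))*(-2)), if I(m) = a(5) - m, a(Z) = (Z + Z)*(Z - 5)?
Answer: -1/447 ≈ -0.0022371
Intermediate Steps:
a(Z) = 2*Z*(-5 + Z) (a(Z) = (2*Z)*(-5 + Z) = 2*Z*(-5 + Z))
I(m) = -m (I(m) = 2*5*(-5 + 5) - m = 2*5*0 - m = 0 - m = -m)
1/(-527 + (8*I(5))*(-2)) = 1/(-527 + (8*(-1*5))*(-2)) = 1/(-527 + (8*(-5))*(-2)) = 1/(-527 - 40*(-2)) = 1/(-527 + 80) = 1/(-447) = -1/447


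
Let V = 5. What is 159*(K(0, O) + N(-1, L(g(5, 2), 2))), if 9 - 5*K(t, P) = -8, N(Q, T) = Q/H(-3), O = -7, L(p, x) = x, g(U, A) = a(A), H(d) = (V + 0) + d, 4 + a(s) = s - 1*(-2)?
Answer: 4611/10 ≈ 461.10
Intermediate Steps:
a(s) = -2 + s (a(s) = -4 + (s - 1*(-2)) = -4 + (s + 2) = -4 + (2 + s) = -2 + s)
H(d) = 5 + d (H(d) = (5 + 0) + d = 5 + d)
g(U, A) = -2 + A
N(Q, T) = Q/2 (N(Q, T) = Q/(5 - 3) = Q/2)
K(t, P) = 17/5 (K(t, P) = 9/5 - 1/5*(-8) = 9/5 + 8/5 = 17/5)
159*(K(0, O) + N(-1, L(g(5, 2), 2))) = 159*(17/5 + (1/2)*(-1)) = 159*(17/5 - 1/2) = 159*(29/10) = 4611/10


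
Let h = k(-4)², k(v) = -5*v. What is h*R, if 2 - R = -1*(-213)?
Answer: -84400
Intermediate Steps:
R = -211 (R = 2 - (-1)*(-213) = 2 - 1*213 = 2 - 213 = -211)
h = 400 (h = (-5*(-4))² = 20² = 400)
h*R = 400*(-211) = -84400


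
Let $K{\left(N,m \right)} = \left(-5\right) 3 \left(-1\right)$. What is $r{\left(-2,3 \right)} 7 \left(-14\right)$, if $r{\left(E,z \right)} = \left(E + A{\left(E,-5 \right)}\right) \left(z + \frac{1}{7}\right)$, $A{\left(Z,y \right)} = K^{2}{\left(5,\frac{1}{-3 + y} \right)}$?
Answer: $-68684$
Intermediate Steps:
$K{\left(N,m \right)} = 15$ ($K{\left(N,m \right)} = \left(-15\right) \left(-1\right) = 15$)
$A{\left(Z,y \right)} = 225$ ($A{\left(Z,y \right)} = 15^{2} = 225$)
$r{\left(E,z \right)} = \left(225 + E\right) \left(\frac{1}{7} + z\right)$ ($r{\left(E,z \right)} = \left(E + 225\right) \left(z + \frac{1}{7}\right) = \left(225 + E\right) \left(z + \frac{1}{7}\right) = \left(225 + E\right) \left(\frac{1}{7} + z\right)$)
$r{\left(-2,3 \right)} 7 \left(-14\right) = \left(\frac{225}{7} + 225 \cdot 3 + \frac{1}{7} \left(-2\right) - 6\right) 7 \left(-14\right) = \left(\frac{225}{7} + 675 - \frac{2}{7} - 6\right) 7 \left(-14\right) = \frac{4906}{7} \cdot 7 \left(-14\right) = 4906 \left(-14\right) = -68684$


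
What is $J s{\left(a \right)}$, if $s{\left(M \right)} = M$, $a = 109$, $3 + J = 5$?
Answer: $218$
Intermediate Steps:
$J = 2$ ($J = -3 + 5 = 2$)
$J s{\left(a \right)} = 2 \cdot 109 = 218$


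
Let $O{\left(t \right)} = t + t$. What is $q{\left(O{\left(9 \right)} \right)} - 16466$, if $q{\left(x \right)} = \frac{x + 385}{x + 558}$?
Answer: $- \frac{9484013}{576} \approx -16465.0$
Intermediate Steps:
$O{\left(t \right)} = 2 t$
$q{\left(x \right)} = \frac{385 + x}{558 + x}$
$q{\left(O{\left(9 \right)} \right)} - 16466 = \frac{385 + 2 \cdot 9}{558 + 2 \cdot 9} - 16466 = \frac{385 + 18}{558 + 18} - 16466 = \frac{1}{576} \cdot 403 - 16466 = \frac{403}{576} - 16466 = - \frac{9484013}{576}$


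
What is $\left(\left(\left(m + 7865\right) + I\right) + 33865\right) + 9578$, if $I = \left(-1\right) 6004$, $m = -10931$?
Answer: $34373$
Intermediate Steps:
$I = -6004$
$\left(\left(\left(m + 7865\right) + I\right) + 33865\right) + 9578 = \left(\left(\left(-10931 + 7865\right) - 6004\right) + 33865\right) + 9578 = \left(\left(-3066 - 6004\right) + 33865\right) + 9578 = \left(-9070 + 33865\right) + 9578 = 24795 + 9578 = 34373$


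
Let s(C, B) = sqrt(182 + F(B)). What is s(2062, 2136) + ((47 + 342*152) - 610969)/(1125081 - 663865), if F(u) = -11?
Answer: -279469/230608 + 3*sqrt(19) ≈ 11.865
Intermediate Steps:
s(C, B) = 3*sqrt(19) (s(C, B) = sqrt(182 - 11) = sqrt(171) = 3*sqrt(19))
s(2062, 2136) + ((47 + 342*152) - 610969)/(1125081 - 663865) = 3*sqrt(19) + ((47 + 342*152) - 610969)/(1125081 - 663865) = 3*sqrt(19) + ((47 + 51984) - 610969)/461216 = 3*sqrt(19) + (52031 - 610969)*(1/461216) = 3*sqrt(19) - 558938*1/461216 = 3*sqrt(19) - 279469/230608 = -279469/230608 + 3*sqrt(19)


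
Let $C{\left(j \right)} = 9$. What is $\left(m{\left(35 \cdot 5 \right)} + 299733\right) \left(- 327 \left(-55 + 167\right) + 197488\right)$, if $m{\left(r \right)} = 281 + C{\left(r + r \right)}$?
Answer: $48262899872$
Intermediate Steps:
$m{\left(r \right)} = 290$ ($m{\left(r \right)} = 281 + 9 = 290$)
$\left(m{\left(35 \cdot 5 \right)} + 299733\right) \left(- 327 \left(-55 + 167\right) + 197488\right) = \left(290 + 299733\right) \left(- 327 \left(-55 + 167\right) + 197488\right) = 300023 \left(\left(-327\right) 112 + 197488\right) = 300023 \left(-36624 + 197488\right) = 300023 \cdot 160864 = 48262899872$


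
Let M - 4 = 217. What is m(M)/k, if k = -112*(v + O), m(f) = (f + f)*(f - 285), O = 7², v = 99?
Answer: 442/259 ≈ 1.7066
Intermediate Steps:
O = 49
M = 221 (M = 4 + 217 = 221)
m(f) = 2*f*(-285 + f) (m(f) = (2*f)*(-285 + f) = 2*f*(-285 + f))
k = -16576 (k = -112*(99 + 49) = -112*148 = -16576)
m(M)/k = (2*221*(-285 + 221))/(-16576) = (2*221*(-64))*(-1/16576) = -28288*(-1/16576) = 442/259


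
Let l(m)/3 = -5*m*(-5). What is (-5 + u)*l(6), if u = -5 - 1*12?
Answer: -9900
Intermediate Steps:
u = -17 (u = -5 - 12 = -17)
l(m) = 75*m (l(m) = 3*(-5*m*(-5)) = 3*(25*m) = 75*m)
(-5 + u)*l(6) = (-5 - 17)*(75*6) = -22*450 = -9900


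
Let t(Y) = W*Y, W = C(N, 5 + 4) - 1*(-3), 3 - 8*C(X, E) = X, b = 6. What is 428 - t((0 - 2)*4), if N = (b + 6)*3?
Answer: 419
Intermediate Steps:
N = 36 (N = (6 + 6)*3 = 12*3 = 36)
C(X, E) = 3/8 - X/8
W = -9/8 (W = (3/8 - 1/8*36) - 1*(-3) = (3/8 - 9/2) + 3 = -33/8 + 3 = -9/8 ≈ -1.1250)
t(Y) = -9*Y/8
428 - t((0 - 2)*4) = 428 - (-9)*(0 - 2)*4/8 = 428 - (-9)*(-2*4)/8 = 428 - (-9)*(-8)/8 = 428 - 1*9 = 428 - 9 = 419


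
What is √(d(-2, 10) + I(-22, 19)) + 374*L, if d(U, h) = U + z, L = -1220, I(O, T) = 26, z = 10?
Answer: -456280 + √34 ≈ -4.5627e+5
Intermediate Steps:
d(U, h) = 10 + U (d(U, h) = U + 10 = 10 + U)
√(d(-2, 10) + I(-22, 19)) + 374*L = √((10 - 2) + 26) + 374*(-1220) = √(8 + 26) - 456280 = √34 - 456280 = -456280 + √34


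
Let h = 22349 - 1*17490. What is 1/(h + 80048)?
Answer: 1/84907 ≈ 1.1778e-5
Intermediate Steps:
h = 4859 (h = 22349 - 17490 = 4859)
1/(h + 80048) = 1/(4859 + 80048) = 1/84907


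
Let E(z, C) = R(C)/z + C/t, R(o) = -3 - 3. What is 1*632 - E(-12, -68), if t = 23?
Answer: 29185/46 ≈ 634.46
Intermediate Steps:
R(o) = -6
E(z, C) = -6/z + C/23
1*632 - E(-12, -68) = 1*632 - (-6/(-12) + (1/23)*(-68)) = 632 - (-6*(-1/12) - 68/23) = 632 - (1/2 - 68/23) = 632 - 1*(-113/46) = 632 + 113/46 = 29185/46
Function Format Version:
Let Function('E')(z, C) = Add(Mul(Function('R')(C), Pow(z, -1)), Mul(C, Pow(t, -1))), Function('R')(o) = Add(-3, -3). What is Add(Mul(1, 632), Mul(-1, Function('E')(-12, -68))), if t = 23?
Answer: Rational(29185, 46) ≈ 634.46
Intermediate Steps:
Function('R')(o) = -6
Function('E')(z, C) = Add(Mul(-6, Pow(z, -1)), Mul(Rational(1, 23), C)) (Function('E')(z, C) = Add(Mul(-6, Pow(z, -1)), Mul(C, Pow(23, -1))) = Add(Mul(-6, Pow(z, -1)), Mul(C, Rational(1, 23))) = Add(Mul(-6, Pow(z, -1)), Mul(Rational(1, 23), C)))
Add(Mul(1, 632), Mul(-1, Function('E')(-12, -68))) = Add(Mul(1, 632), Mul(-1, Add(Mul(-6, Pow(-12, -1)), Mul(Rational(1, 23), -68)))) = Add(632, Mul(-1, Add(Mul(-6, Rational(-1, 12)), Rational(-68, 23)))) = Add(632, Mul(-1, Add(Rational(1, 2), Rational(-68, 23)))) = Add(632, Mul(-1, Rational(-113, 46))) = Add(632, Rational(113, 46)) = Rational(29185, 46)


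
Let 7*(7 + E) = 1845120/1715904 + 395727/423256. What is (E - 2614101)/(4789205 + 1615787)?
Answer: -9888225450105839/24227771714049024 ≈ -0.40814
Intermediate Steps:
E = -25392171767/3782638872 (E = -7 + (1845120/1715904 + 395727/423256)/7 = -7 + (1845120*(1/1715904) + 395727*(1/423256))/7 = -7 + (9610/8937 + 395727/423256)/7 = -7 + (⅐)*(7604102359/3782638872) = -7 + 1086300337/3782638872 = -25392171767/3782638872 ≈ -6.7128)
(E - 2614101)/(4789205 + 1615787) = (-25392171767/3782638872 - 2614101)/(4789205 + 1615787) = -9888225450105839/3782638872/6404992 = -9888225450105839/3782638872*1/6404992 = -9888225450105839/24227771714049024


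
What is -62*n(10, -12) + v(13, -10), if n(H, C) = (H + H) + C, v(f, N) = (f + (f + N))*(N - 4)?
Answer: -720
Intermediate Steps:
v(f, N) = (-4 + N)*(N + 2*f) (v(f, N) = (f + (N + f))*(-4 + N) = (N + 2*f)*(-4 + N) = (-4 + N)*(N + 2*f))
n(H, C) = C + 2*H (n(H, C) = 2*H + C = C + 2*H)
-62*n(10, -12) + v(13, -10) = -62*(-12 + 2*10) + ((-10)² - 8*13 - 4*(-10) + 2*(-10)*13) = -62*(-12 + 20) + (100 - 104 + 40 - 260) = -62*8 - 224 = -496 - 224 = -720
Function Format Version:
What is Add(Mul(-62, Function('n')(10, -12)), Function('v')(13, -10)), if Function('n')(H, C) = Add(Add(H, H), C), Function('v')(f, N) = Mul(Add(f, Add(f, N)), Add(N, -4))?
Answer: -720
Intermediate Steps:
Function('v')(f, N) = Mul(Add(-4, N), Add(N, Mul(2, f))) (Function('v')(f, N) = Mul(Add(f, Add(N, f)), Add(-4, N)) = Mul(Add(N, Mul(2, f)), Add(-4, N)) = Mul(Add(-4, N), Add(N, Mul(2, f))))
Function('n')(H, C) = Add(C, Mul(2, H)) (Function('n')(H, C) = Add(Mul(2, H), C) = Add(C, Mul(2, H)))
Add(Mul(-62, Function('n')(10, -12)), Function('v')(13, -10)) = Add(Mul(-62, Add(-12, Mul(2, 10))), Add(Pow(-10, 2), Mul(-8, 13), Mul(-4, -10), Mul(2, -10, 13))) = Add(Mul(-62, Add(-12, 20)), Add(100, -104, 40, -260)) = Add(Mul(-62, 8), -224) = Add(-496, -224) = -720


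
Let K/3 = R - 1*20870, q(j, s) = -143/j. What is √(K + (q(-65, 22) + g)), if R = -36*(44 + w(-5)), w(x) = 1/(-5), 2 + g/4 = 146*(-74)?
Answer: I*√2764055/5 ≈ 332.51*I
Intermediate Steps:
g = -43224 (g = -8 + 4*(146*(-74)) = -8 + 4*(-10804) = -8 - 43216 = -43224)
w(x) = -⅕
R = -7884/5 (R = -36*(44 - ⅕) = -36*219/5 = -7884/5 ≈ -1576.8)
K = -336702/5 (K = 3*(-7884/5 - 1*20870) = 3*(-7884/5 - 20870) = 3*(-112234/5) = -336702/5 ≈ -67340.)
√(K + (q(-65, 22) + g)) = √(-336702/5 + (-143/(-65) - 43224)) = √(-336702/5 + (-143*(-1/65) - 43224)) = √(-336702/5 + (11/5 - 43224)) = √(-336702/5 - 216109/5) = √(-552811/5) = I*√2764055/5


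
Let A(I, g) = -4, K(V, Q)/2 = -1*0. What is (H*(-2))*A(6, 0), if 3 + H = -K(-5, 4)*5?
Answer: -24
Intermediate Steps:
K(V, Q) = 0 (K(V, Q) = 2*(-1*0) = 2*0 = 0)
H = -3 (H = -3 - 1*0*5 = -3 + 0*5 = -3 + 0 = -3)
(H*(-2))*A(6, 0) = -3*(-2)*(-4) = 6*(-4) = -24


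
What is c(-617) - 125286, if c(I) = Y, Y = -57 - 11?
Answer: -125354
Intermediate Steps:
Y = -68
c(I) = -68
c(-617) - 125286 = -68 - 125286 = -125354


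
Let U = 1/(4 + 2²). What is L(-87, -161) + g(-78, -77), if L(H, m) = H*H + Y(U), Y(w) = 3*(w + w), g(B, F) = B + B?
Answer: 29655/4 ≈ 7413.8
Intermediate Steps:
U = ⅛ (U = 1/(4 + 4) = 1/8 = ⅛ ≈ 0.12500)
g(B, F) = 2*B
Y(w) = 6*w (Y(w) = 3*(2*w) = 6*w)
L(H, m) = ¾ + H² (L(H, m) = H*H + 6*(⅛) = H² + ¾ = ¾ + H²)
L(-87, -161) + g(-78, -77) = (¾ + (-87)²) + 2*(-78) = (¾ + 7569) - 156 = 30279/4 - 156 = 29655/4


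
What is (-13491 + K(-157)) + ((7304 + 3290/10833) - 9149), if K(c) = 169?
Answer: -164300821/10833 ≈ -15167.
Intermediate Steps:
(-13491 + K(-157)) + ((7304 + 3290/10833) - 9149) = (-13491 + 169) + ((7304 + 3290/10833) - 9149) = -13322 + ((7304 + 3290*(1/10833)) - 9149) = -13322 + ((7304 + 3290/10833) - 9149) = -13322 + (79127522/10833 - 9149) = -13322 - 19983595/10833 = -164300821/10833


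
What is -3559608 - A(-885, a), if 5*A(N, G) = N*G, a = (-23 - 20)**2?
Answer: -3232335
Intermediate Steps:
a = 1849 (a = (-43)**2 = 1849)
A(N, G) = G*N/5 (A(N, G) = (N*G)/5 = (G*N)/5 = G*N/5)
-3559608 - A(-885, a) = -3559608 - 1849*(-885)/5 = -3559608 - 1*(-327273) = -3559608 + 327273 = -3232335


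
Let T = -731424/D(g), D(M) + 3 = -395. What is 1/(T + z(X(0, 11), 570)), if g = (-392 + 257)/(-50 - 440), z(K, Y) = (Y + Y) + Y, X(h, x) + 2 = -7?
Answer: 199/706002 ≈ 0.00028187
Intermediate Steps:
X(h, x) = -9 (X(h, x) = -2 - 7 = -9)
z(K, Y) = 3*Y (z(K, Y) = 2*Y + Y = 3*Y)
g = 27/98 (g = -135/(-490) = -135*(-1/490) = 27/98 ≈ 0.27551)
D(M) = -398 (D(M) = -3 - 395 = -398)
T = 365712/199 (T = -731424/(-398) = -731424*(-1/398) = 365712/199 ≈ 1837.7)
1/(T + z(X(0, 11), 570)) = 1/(365712/199 + 3*570) = 1/(365712/199 + 1710) = 1/(706002/199) = 199/706002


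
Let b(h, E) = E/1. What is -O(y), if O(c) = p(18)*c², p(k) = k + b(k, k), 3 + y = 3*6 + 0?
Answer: -8100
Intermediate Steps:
b(h, E) = E (b(h, E) = E*1 = E)
y = 15 (y = -3 + (3*6 + 0) = -3 + (18 + 0) = -3 + 18 = 15)
p(k) = 2*k (p(k) = k + k = 2*k)
O(c) = 36*c² (O(c) = (2*18)*c² = 36*c²)
-O(y) = -36*15² = -36*225 = -1*8100 = -8100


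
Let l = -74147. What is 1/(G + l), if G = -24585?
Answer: -1/98732 ≈ -1.0128e-5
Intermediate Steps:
1/(G + l) = 1/(-24585 - 74147) = 1/(-98732) = -1/98732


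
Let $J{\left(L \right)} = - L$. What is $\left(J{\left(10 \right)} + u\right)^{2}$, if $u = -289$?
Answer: $89401$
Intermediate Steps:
$\left(J{\left(10 \right)} + u\right)^{2} = \left(\left(-1\right) 10 - 289\right)^{2} = \left(-10 - 289\right)^{2} = \left(-299\right)^{2} = 89401$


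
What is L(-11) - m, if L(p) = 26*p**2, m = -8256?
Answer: 11402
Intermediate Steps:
L(-11) - m = 26*(-11)**2 - 1*(-8256) = 26*121 + 8256 = 3146 + 8256 = 11402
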